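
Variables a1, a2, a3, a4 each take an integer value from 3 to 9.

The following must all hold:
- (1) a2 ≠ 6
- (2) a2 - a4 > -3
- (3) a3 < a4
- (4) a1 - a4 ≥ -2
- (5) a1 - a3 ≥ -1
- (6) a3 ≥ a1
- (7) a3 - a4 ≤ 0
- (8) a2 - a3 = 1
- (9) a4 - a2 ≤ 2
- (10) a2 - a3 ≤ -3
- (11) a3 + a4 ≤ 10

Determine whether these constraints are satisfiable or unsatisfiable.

Unsatisfiable

Constraints 7, 9, and 10 give a4 − a3 ≥ 0, a3 − a2 ≥ 3, a2 − a4 ≥ -2.
Adding all 3 inequalities: the left sides telescope to 0, and the right sides sum to 0 + 3 + (-2) = 1. So 0 ≥ 1, which is false.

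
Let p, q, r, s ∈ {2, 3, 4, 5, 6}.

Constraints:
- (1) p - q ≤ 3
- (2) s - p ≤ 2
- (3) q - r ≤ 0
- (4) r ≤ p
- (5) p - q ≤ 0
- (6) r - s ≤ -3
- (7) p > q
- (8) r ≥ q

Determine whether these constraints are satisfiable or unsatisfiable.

Constraints 2, 3, 5, and 6 give p − s ≥ -2, s − r ≥ 3, r − q ≥ 0, q − p ≥ 0.
Adding all 4 inequalities: the left sides telescope to 0, and the right sides sum to (-2) + 3 + 0 + 0 = 1. So 0 ≥ 1, which is false.

Unsatisfiable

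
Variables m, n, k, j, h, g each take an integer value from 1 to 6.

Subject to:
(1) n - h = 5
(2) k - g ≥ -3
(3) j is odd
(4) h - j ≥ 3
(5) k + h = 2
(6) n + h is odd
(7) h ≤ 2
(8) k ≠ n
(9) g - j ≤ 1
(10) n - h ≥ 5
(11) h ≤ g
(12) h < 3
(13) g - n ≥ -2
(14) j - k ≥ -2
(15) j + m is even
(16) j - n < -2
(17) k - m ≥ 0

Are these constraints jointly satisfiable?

Unsatisfiable

Constraints 2, 4, 10, 13, and 14 give h − j ≥ 3, j − k ≥ -2, k − g ≥ -3, g − n ≥ -2, n − h ≥ 5.
Adding all 5 inequalities: the left sides telescope to 0, and the right sides sum to 3 + (-2) + (-3) + (-2) + 5 = 1. So 0 ≥ 1, which is false.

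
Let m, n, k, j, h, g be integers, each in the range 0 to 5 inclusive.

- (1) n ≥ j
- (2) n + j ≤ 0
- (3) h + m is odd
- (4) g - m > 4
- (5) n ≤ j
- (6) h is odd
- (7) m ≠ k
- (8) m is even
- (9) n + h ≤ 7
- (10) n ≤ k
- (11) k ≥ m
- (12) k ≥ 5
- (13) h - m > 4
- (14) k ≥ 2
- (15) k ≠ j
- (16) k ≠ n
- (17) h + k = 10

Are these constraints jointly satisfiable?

Satisfiable

Setting (m, n, k, j, h, g) = (0, 0, 5, 0, 5, 5) satisfies everything: constraint 2: n + j = 0; constraint 4: g - m = 5, and the others follow.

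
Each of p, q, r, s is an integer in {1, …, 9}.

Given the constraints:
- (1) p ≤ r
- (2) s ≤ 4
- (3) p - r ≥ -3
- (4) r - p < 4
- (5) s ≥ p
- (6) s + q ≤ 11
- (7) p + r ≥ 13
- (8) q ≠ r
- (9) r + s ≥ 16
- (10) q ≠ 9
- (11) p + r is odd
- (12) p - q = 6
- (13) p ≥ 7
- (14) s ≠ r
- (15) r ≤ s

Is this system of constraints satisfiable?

From constraints 1 and 13: r ≥ p and p ≥ 7, so r ≥ 7. From constraints 2 and 15: r ≤ s and s ≤ 4, so r ≤ 4. But 4 < 7, so no value of r works.

Unsatisfiable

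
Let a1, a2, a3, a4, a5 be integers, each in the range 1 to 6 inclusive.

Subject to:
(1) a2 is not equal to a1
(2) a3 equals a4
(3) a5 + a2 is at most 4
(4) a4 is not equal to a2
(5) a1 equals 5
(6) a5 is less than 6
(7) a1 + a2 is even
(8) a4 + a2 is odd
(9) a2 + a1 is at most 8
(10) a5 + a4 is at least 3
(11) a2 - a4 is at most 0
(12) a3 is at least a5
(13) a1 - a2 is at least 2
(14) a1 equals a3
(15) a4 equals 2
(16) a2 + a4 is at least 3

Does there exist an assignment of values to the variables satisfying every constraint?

Constraint 5 fixes a1 = 5 and constraint 15 fixes a4 = 2. Constraints 2 and 14 give a1 = a3 = a4, so a1 = a4. But 5 ≠ 2 — contradiction.

Unsatisfiable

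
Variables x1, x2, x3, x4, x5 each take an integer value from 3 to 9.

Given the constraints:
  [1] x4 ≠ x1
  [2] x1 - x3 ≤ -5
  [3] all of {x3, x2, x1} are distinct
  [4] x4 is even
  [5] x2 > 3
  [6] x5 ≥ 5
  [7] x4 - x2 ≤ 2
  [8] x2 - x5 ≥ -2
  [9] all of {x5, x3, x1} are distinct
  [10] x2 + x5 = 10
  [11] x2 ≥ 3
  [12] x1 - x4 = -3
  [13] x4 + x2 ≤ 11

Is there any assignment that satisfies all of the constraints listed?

Satisfiable

One satisfying assignment is x1 = 3, x2 = 4, x3 = 9, x4 = 6, x5 = 6.
For the less obvious constraints — constraint 2: x1 - x3 = -6; constraint 7: x4 - x2 = 2; constraint 8: x2 - x5 = -2 — and the others hold by inspection.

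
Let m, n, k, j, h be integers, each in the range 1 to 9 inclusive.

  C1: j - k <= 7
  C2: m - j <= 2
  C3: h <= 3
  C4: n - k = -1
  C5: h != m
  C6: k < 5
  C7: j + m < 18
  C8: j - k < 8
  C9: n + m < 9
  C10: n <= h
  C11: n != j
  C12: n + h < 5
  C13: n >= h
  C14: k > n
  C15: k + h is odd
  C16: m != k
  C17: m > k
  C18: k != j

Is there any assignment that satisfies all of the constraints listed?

Satisfiable

Take m = 7, n = 1, k = 2, j = 8, h = 1. Then constraint 1: j - k = 6; constraint 2: m - j = -1, and every other listed constraint is also met.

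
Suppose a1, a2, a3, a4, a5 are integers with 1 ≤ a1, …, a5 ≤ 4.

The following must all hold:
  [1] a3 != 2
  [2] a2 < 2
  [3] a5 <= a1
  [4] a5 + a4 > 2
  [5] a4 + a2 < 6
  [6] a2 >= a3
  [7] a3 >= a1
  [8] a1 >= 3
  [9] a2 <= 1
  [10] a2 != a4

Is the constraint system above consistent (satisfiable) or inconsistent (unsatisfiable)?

Unsatisfiable

From constraints 7 and 8: a3 ≥ a1 and a1 ≥ 3, so a3 ≥ 3. From constraints 6 and 9: a3 ≤ a2 and a2 ≤ 1, so a3 ≤ 1. But 1 < 3, so no value of a3 works.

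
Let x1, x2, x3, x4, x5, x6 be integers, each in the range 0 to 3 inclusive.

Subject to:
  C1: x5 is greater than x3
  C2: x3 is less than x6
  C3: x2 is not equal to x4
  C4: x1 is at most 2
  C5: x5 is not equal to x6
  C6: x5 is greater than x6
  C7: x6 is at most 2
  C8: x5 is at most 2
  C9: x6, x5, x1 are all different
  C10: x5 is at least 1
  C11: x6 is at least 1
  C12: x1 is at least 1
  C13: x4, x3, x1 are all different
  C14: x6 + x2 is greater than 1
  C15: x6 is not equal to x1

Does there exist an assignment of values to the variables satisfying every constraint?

Unsatisfiable

Constraints 4, 7, 8, 10, 11, and 12 confine each of x6, x5, x1 to the 2 values {1, 2}.
Constraint 9 requires all 3 of them to be distinct, but only 2 values are available — impossible by the pigeonhole principle.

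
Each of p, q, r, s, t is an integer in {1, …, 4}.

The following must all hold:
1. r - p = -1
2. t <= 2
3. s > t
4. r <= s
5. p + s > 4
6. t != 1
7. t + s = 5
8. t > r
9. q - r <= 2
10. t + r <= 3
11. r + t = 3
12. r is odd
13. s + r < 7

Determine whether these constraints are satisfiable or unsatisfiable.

One satisfying assignment is p = 2, q = 1, r = 1, s = 3, t = 2.
For the less obvious constraints — constraint 1: r - p = -1; constraint 5: p + s = 5; constraint 7: t + s = 5 — and the others hold by inspection.

Satisfiable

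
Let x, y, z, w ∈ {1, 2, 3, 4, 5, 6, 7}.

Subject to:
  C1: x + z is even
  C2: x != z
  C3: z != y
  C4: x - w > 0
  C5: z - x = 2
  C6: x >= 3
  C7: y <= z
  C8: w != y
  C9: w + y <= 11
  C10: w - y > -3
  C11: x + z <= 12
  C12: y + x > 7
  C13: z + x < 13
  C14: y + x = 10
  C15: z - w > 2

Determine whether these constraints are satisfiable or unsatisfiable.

The assignment x = 5, y = 5, z = 7, w = 3 works:
  constraint 4 holds since x - w = 2.
  constraint 5 holds since z - x = 2.
The rest check out directly.

Satisfiable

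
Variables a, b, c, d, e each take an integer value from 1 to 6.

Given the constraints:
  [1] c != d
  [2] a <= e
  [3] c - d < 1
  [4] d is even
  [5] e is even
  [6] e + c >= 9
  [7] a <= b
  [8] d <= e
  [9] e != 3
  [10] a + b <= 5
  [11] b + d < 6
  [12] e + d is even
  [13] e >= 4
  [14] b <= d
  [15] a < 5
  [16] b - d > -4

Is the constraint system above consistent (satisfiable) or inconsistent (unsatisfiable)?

One satisfying assignment is a = 1, b = 1, c = 3, d = 4, e = 6.
For the less obvious constraints — constraint 3: c - d = -1; constraint 6: e + c = 9 — and the others hold by inspection.

Satisfiable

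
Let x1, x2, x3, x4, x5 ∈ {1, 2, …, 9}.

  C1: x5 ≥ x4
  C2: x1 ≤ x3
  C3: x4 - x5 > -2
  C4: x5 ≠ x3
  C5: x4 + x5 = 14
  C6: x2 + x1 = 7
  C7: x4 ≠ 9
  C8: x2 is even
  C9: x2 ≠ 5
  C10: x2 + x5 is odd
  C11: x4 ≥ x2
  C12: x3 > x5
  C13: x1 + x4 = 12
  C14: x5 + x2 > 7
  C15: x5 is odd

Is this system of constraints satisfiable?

Satisfiable

The assignment x1 = 5, x2 = 2, x3 = 8, x4 = 7, x5 = 7 works:
  constraint 3 holds since x4 - x5 = 0.
  constraint 5 holds since x4 + x5 = 14.
The rest check out directly.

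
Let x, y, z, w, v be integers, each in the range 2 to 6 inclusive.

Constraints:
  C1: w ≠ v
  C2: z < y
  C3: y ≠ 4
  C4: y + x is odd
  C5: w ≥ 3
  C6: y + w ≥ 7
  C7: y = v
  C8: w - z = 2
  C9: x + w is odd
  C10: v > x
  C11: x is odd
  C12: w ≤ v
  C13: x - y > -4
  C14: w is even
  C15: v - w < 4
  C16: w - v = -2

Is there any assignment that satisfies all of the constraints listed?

Satisfiable

One satisfying assignment is x = 5, y = 6, z = 2, w = 4, v = 6.
For the less obvious constraints — constraint 6: y + w = 10; constraint 8: w - z = 2; constraint 13: x - y = -1 — and the others hold by inspection.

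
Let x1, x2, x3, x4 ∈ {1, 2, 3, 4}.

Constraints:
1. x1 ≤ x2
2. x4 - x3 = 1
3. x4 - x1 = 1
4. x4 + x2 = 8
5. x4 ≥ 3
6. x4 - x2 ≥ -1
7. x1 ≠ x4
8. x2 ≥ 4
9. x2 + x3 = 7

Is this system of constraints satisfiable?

Satisfiable

Setting (x1, x2, x3, x4) = (3, 4, 3, 4) satisfies everything: constraint 2: x4 - x3 = 1; constraint 3: x4 - x1 = 1; constraint 4: x4 + x2 = 8, and the others follow.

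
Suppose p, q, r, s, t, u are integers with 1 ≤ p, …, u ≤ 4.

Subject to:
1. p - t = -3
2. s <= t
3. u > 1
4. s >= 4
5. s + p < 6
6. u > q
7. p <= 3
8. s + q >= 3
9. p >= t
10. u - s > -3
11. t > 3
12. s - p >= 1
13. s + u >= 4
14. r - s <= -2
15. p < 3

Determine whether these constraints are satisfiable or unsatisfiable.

Unsatisfiable

From constraints 2 and 4: t ≥ s and s ≥ 4, so t ≥ 4. From constraints 7 and 9: t ≤ p and p ≤ 3, so t ≤ 3. But 3 < 4, so no value of t works.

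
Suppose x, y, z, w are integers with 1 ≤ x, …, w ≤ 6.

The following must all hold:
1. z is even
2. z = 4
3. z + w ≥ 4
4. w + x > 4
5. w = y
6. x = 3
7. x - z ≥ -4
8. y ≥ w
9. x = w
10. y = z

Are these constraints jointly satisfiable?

Unsatisfiable

Constraint 6 fixes x = 3 and constraint 2 fixes z = 4. Constraints 5, 9, and 10 give x = w = y = z, so x = z. But 3 ≠ 4 — contradiction.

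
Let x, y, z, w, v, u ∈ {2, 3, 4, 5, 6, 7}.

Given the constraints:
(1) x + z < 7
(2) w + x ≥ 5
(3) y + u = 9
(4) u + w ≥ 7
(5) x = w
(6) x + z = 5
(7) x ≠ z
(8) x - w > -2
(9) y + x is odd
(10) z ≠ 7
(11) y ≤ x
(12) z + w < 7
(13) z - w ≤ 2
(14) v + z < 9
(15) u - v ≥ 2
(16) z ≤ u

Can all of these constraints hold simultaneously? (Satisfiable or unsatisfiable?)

Try x = 3, y = 2, z = 2, w = 3, v = 5, u = 7.
Check constraint 1: x + z = 5; constraint 2: w + x = 6; constraint 3: y + u = 9. The remaining constraints are straightforward to verify.

Satisfiable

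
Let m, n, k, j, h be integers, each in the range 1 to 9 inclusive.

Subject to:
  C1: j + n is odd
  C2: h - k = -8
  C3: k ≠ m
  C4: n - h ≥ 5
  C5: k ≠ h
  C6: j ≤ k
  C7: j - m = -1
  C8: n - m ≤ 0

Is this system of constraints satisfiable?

Take m = 7, n = 7, k = 9, j = 6, h = 1. Then constraint 2: h - k = -8; constraint 4: n - h = 6, and every other listed constraint is also met.

Satisfiable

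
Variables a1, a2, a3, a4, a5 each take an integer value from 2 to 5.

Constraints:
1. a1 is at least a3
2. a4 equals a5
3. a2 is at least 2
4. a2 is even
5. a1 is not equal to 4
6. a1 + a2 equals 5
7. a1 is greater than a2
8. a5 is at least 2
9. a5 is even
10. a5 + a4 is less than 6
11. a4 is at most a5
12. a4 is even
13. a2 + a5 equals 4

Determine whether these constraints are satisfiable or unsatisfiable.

Take a1 = 3, a2 = 2, a3 = 2, a4 = 2, a5 = 2. Then constraint 6: a1 + a2 = 5; constraint 10: a5 + a4 = 4, and every other listed constraint is also met.

Satisfiable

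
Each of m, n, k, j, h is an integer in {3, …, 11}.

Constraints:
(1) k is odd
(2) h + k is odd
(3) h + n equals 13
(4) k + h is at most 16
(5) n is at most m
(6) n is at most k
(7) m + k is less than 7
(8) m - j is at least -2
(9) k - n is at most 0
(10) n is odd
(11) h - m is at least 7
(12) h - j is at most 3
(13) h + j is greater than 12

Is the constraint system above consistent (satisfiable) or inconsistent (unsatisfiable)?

Constraints 8, 11, and 12 give j − h ≥ -3, h − m ≥ 7, m − j ≥ -2.
Adding all 3 inequalities: the left sides telescope to 0, and the right sides sum to (-3) + 7 + (-2) = 2. So 0 ≥ 2, which is false.

Unsatisfiable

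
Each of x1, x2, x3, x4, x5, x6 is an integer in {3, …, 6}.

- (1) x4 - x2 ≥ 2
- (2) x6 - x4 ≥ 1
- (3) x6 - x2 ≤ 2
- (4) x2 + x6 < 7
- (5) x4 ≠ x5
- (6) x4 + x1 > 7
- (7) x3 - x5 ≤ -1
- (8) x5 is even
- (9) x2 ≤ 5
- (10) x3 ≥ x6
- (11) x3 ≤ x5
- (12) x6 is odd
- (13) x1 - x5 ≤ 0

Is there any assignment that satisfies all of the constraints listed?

Constraints 1, 2, and 3 give x6 − x4 ≥ 1, x4 − x2 ≥ 2, x2 − x6 ≥ -2.
Adding all 3 inequalities: the left sides telescope to 0, and the right sides sum to 1 + 2 + (-2) = 1. So 0 ≥ 1, which is false.

Unsatisfiable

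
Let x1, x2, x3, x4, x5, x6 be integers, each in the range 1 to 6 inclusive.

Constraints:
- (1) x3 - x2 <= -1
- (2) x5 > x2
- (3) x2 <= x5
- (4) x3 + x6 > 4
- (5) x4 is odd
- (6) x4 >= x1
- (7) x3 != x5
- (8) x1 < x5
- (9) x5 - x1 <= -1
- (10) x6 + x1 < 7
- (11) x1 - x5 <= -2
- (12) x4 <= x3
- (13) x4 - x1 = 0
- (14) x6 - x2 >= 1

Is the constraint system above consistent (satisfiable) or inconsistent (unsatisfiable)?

Unsatisfiable

Constraints 1, 2, 6, 9, and 12 give x2 < x5, x5 < x1, x1 ≤ x4, x4 ≤ x3, x3 < x2. Chaining: x2 < x5 < x1 ≤ x4 ≤ x3 < x2, which forces x2 < x2 — impossible.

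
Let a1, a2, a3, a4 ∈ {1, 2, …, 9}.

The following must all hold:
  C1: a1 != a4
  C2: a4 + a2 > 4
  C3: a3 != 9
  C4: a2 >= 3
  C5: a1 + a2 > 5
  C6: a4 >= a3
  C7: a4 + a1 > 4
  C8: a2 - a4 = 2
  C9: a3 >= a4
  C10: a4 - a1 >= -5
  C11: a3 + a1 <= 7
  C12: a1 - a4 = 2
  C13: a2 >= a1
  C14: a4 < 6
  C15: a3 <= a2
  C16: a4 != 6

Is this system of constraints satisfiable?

Setting (a1, a2, a3, a4) = (4, 4, 2, 2) satisfies everything: constraint 2: a4 + a2 = 6; constraint 5: a1 + a2 = 8, and the others follow.

Satisfiable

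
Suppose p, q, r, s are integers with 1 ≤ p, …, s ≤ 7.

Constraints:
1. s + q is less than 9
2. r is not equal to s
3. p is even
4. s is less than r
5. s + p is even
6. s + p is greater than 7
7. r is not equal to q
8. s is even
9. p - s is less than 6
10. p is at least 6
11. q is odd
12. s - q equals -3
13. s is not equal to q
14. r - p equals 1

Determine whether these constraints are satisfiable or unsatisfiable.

Satisfiable

Try p = 6, q = 5, r = 7, s = 2.
Check constraint 1: s + q = 7; constraint 6: s + p = 8; constraint 9: p - s = 4. The remaining constraints are straightforward to verify.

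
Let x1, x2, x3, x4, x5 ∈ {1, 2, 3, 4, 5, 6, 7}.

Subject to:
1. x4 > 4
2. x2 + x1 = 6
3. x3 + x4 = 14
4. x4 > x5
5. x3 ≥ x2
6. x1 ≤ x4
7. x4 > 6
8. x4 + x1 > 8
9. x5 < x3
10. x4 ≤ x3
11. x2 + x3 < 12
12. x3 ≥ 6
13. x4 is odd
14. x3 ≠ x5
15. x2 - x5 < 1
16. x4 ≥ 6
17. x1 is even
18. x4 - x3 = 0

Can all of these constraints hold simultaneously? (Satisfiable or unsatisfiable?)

The assignment x1 = 2, x2 = 4, x3 = 7, x4 = 7, x5 = 6 works:
  constraint 2 holds since x2 + x1 = 6.
  constraint 3 holds since x3 + x4 = 14.
  constraint 8 holds since x4 + x1 = 9.
The rest check out directly.

Satisfiable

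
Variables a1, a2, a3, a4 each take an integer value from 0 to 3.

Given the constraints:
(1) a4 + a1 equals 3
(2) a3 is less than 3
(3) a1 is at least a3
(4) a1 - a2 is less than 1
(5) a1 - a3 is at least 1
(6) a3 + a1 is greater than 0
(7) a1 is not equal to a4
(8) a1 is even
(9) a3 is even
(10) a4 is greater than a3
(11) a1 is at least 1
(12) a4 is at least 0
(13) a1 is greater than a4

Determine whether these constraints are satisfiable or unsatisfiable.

Take a1 = 2, a2 = 2, a3 = 0, a4 = 1. Then constraint 1: a4 + a1 = 3; constraint 4: a1 - a2 = 0; constraint 5: a1 - a3 = 2, and every other listed constraint is also met.

Satisfiable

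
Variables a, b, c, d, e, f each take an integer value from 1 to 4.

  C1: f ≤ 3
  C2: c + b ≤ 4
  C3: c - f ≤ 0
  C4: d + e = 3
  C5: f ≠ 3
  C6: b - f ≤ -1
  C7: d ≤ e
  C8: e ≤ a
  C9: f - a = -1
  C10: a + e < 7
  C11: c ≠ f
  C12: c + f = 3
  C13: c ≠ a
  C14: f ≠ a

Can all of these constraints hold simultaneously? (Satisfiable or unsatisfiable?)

Satisfiable

One satisfying assignment is a = 3, b = 1, c = 1, d = 1, e = 2, f = 2.
For the less obvious constraints — constraint 2: c + b = 2; constraint 3: c - f = -1; constraint 4: d + e = 3 — and the others hold by inspection.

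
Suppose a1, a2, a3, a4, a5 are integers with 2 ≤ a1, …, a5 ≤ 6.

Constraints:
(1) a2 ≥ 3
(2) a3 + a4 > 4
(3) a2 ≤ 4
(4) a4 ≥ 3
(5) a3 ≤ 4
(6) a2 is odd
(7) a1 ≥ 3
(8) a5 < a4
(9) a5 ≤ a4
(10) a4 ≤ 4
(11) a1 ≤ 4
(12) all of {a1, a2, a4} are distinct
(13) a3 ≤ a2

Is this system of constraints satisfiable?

Constraints 1, 3, 4, 7, 10, and 11 confine each of a1, a2, a4 to the 2 values {3, 4}.
Constraint 12 requires all 3 of them to be distinct, but only 2 values are available — impossible by the pigeonhole principle.

Unsatisfiable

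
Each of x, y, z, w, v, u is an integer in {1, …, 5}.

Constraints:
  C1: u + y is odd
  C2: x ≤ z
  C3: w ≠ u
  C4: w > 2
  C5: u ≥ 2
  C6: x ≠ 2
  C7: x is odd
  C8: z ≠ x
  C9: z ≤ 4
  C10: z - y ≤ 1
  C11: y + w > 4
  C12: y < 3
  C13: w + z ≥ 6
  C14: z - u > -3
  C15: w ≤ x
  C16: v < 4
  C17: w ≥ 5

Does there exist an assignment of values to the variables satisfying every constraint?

From constraints 15 and 17: x ≥ w and w ≥ 5, so x ≥ 5. From constraints 2 and 9: x ≤ z and z ≤ 4, so x ≤ 4. But 4 < 5, so no value of x works.

Unsatisfiable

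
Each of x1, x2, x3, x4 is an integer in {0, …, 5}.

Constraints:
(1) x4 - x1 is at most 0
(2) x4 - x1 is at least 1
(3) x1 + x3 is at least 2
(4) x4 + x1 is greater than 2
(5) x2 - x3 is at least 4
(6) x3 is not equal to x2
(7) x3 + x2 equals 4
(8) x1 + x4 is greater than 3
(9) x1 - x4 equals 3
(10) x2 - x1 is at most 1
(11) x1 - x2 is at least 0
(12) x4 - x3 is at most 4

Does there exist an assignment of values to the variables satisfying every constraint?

Unsatisfiable

Constraints 2, 5, 11, and 12 give x4 − x1 ≥ 1, x1 − x2 ≥ 0, x2 − x3 ≥ 4, x3 − x4 ≥ -4.
Adding all 4 inequalities: the left sides telescope to 0, and the right sides sum to 1 + 0 + 4 + (-4) = 1. So 0 ≥ 1, which is false.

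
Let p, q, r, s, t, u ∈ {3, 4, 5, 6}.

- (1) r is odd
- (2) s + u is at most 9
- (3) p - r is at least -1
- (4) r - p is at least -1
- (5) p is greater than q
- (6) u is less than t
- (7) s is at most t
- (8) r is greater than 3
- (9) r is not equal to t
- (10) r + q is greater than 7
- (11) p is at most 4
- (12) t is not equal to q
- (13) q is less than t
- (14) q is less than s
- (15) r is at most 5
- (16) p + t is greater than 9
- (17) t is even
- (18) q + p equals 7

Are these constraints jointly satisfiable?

Try p = 4, q = 3, r = 5, s = 4, t = 6, u = 5.
Check constraint 2: s + u = 9; constraint 3: p - r = -1; constraint 4: r - p = 1. The remaining constraints are straightforward to verify.

Satisfiable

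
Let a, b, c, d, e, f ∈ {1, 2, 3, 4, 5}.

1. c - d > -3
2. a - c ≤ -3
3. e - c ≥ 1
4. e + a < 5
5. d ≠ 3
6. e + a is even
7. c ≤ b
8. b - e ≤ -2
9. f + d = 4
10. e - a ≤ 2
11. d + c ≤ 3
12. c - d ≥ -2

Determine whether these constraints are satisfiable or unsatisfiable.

Constraints 2, 3, and 10 give a − e ≥ -2, e − c ≥ 1, c − a ≥ 3.
Adding all 3 inequalities: the left sides telescope to 0, and the right sides sum to (-2) + 1 + 3 = 2. So 0 ≥ 2, which is false.

Unsatisfiable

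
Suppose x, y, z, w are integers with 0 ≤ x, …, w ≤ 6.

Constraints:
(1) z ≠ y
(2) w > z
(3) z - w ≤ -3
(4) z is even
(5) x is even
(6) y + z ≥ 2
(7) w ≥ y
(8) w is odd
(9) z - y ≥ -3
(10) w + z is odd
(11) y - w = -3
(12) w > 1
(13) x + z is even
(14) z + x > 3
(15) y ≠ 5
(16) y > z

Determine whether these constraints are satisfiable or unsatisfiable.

Try x = 6, y = 2, z = 0, w = 5.
Check constraint 3: z - w = -5; constraint 6: y + z = 2; constraint 9: z - y = -2. The remaining constraints are straightforward to verify.

Satisfiable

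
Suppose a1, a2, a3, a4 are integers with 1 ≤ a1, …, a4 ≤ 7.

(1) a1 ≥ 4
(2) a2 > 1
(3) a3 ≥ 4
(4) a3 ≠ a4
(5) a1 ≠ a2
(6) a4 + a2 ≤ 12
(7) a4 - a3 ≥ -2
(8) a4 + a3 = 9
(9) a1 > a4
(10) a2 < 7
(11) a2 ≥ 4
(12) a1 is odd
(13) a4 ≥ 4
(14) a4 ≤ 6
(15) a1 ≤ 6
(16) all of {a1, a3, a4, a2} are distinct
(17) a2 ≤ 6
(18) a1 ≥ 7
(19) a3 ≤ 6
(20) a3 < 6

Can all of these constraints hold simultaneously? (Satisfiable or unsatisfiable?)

Constraints 1, 3, 11, 13, 14, 15, 17, and 19 confine each of a1, a3, a4, a2 to the 3 values {4, …, 6}.
Constraint 16 requires all 4 of them to be distinct, but only 3 values are available — impossible by the pigeonhole principle.

Unsatisfiable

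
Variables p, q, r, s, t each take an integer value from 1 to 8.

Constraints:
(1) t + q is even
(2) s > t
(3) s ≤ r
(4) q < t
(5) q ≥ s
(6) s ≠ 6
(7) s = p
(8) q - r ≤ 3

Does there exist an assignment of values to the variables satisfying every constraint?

Constraints 2, 4, and 5 give s ≤ q, q < t, t < s. Chaining: s ≤ q < t < s, which forces s < s — impossible.

Unsatisfiable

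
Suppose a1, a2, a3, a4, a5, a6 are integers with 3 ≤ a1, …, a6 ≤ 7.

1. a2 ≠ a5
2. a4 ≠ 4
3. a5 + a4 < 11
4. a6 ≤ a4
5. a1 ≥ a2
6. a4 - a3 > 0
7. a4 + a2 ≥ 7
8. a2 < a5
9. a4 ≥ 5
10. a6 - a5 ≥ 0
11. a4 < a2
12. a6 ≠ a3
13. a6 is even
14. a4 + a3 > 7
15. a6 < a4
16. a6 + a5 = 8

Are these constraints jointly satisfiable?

Unsatisfiable

Constraints 8, 10, 11, and 15 give a6 < a4, a4 < a2, a2 < a5, a5 ≤ a6. Chaining: a6 < a4 < a2 < a5 ≤ a6, which forces a6 < a6 — impossible.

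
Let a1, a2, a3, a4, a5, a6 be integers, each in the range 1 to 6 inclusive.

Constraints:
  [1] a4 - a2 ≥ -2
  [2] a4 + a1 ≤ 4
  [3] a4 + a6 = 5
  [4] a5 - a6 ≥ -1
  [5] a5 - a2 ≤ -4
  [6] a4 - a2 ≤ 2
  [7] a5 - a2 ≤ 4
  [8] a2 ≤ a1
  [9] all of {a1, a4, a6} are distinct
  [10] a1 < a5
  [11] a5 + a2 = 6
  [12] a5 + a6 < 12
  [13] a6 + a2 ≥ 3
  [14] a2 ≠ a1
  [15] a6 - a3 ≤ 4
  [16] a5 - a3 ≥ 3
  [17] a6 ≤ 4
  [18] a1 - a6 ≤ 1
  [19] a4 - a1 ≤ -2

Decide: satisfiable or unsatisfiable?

Constraints 1, 5, 15, 16, 18, and 19 give a5 − a3 ≥ 3, a3 − a6 ≥ -4, a6 − a1 ≥ -1, a1 − a4 ≥ 2, a4 − a2 ≥ -2, a2 − a5 ≥ 4.
Adding all 6 inequalities: the left sides telescope to 0, and the right sides sum to 3 + (-4) + (-1) + 2 + (-2) + 4 = 2. So 0 ≥ 2, which is false.

Unsatisfiable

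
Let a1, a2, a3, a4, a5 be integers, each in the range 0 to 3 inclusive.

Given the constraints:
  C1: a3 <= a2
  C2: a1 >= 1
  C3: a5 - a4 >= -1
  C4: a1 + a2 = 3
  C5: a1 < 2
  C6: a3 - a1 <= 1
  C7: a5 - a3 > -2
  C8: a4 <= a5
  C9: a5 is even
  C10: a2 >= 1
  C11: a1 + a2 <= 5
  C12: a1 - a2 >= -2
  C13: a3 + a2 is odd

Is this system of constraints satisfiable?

Satisfiable

The assignment a1 = 1, a2 = 2, a3 = 1, a4 = 0, a5 = 0 works:
  constraint 3 holds since a5 - a4 = 0.
  constraint 4 holds since a1 + a2 = 3.
The rest check out directly.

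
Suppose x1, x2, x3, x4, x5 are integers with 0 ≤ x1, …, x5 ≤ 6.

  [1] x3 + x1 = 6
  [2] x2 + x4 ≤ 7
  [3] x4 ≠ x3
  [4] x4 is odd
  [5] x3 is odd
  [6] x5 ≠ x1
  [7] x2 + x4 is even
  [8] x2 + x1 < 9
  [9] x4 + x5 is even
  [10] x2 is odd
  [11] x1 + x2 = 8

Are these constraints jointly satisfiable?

Satisfiable

Take x1 = 5, x2 = 3, x3 = 1, x4 = 3, x5 = 1. Then constraint 1: x3 + x1 = 6; constraint 2: x2 + x4 = 6; constraint 8: x2 + x1 = 8, and every other listed constraint is also met.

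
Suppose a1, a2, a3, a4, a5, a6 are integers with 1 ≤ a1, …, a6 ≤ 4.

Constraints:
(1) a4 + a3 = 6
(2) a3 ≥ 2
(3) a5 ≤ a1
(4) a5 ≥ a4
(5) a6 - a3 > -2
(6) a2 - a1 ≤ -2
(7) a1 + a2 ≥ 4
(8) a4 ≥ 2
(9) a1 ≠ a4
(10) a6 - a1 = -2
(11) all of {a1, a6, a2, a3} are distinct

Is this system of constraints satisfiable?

Satisfiable

The assignment a1 = 4, a2 = 1, a3 = 3, a4 = 3, a5 = 4, a6 = 2 works:
  constraint 1 holds since a4 + a3 = 6.
  constraint 5 holds since a6 - a3 = -1.
  constraint 6 holds since a2 - a1 = -3.
The rest check out directly.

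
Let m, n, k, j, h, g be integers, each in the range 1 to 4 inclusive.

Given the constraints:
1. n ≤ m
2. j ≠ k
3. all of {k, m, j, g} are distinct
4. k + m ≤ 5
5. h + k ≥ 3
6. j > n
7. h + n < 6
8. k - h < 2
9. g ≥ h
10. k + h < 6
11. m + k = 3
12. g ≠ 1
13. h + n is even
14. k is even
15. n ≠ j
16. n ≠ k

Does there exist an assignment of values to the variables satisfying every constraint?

Satisfiable

One satisfying assignment is m = 1, n = 1, k = 2, j = 3, h = 3, g = 4.
For the less obvious constraints — constraint 4: k + m = 3; constraint 5: h + k = 5; constraint 7: h + n = 4 — and the others hold by inspection.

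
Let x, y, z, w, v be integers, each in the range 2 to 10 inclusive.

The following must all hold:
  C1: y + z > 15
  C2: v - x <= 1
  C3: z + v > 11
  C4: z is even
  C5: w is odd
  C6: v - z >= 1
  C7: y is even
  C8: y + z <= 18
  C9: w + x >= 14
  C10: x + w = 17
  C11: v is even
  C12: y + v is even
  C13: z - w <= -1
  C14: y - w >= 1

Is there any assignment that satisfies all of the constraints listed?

One satisfying assignment is x = 10, y = 10, z = 6, w = 7, v = 8.
For the less obvious constraints — constraint 1: y + z = 16; constraint 2: v - x = -2 — and the others hold by inspection.

Satisfiable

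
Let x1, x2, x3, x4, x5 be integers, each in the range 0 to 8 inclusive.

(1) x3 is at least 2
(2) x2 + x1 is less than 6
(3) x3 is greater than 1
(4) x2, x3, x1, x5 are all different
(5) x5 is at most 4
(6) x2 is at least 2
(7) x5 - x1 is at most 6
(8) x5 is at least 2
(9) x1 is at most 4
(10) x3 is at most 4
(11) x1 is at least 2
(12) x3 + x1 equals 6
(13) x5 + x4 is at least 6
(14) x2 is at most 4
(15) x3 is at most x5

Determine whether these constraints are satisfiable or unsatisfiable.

Unsatisfiable

Constraints 1, 5, 6, 8, 9, 10, 11, and 14 confine each of x2, x3, x1, x5 to the 3 values {2, …, 4}.
Constraint 4 requires all 4 of them to be distinct, but only 3 values are available — impossible by the pigeonhole principle.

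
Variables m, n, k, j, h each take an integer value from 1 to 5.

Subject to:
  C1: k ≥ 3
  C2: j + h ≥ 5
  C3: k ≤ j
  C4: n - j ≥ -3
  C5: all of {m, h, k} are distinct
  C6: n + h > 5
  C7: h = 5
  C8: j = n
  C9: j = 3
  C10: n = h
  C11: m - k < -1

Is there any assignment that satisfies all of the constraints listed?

Constraint 9 fixes j = 3 and constraint 7 fixes h = 5. Constraints 8 and 10 give j = n = h, so j = h. But 3 ≠ 5 — contradiction.

Unsatisfiable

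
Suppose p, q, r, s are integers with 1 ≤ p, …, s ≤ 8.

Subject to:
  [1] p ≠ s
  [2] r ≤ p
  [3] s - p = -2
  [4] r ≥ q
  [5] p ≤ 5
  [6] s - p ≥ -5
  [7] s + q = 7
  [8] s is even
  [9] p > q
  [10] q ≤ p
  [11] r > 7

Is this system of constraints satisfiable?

From constraint 11: r ≥ 8. From constraints 2 and 5: r ≤ p and p ≤ 5, so r ≤ 5. But 5 < 8, so no value of r works.

Unsatisfiable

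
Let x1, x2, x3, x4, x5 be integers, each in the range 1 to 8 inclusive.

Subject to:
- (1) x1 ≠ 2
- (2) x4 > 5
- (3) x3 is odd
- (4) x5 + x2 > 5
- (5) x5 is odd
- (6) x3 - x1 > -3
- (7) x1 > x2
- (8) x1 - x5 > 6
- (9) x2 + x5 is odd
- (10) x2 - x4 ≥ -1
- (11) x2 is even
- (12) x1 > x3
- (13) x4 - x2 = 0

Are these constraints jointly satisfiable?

Satisfiable

One satisfying assignment is x1 = 8, x2 = 6, x3 = 7, x4 = 6, x5 = 1.
For the less obvious constraints — constraint 4: x5 + x2 = 7; constraint 6: x3 - x1 = -1 — and the others hold by inspection.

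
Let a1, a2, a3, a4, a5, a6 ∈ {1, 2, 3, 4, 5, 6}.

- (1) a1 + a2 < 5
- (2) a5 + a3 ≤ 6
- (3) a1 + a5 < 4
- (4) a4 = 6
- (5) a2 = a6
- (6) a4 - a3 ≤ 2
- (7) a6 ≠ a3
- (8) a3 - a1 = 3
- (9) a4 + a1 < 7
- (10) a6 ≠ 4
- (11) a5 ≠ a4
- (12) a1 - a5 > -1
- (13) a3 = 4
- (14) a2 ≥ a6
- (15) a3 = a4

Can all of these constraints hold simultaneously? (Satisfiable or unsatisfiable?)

Constraint 13 fixes a3 = 4 and constraint 4 fixes a4 = 6, but constraint 15 requires a3 = a4. Since 4 ≠ 6, contradiction.

Unsatisfiable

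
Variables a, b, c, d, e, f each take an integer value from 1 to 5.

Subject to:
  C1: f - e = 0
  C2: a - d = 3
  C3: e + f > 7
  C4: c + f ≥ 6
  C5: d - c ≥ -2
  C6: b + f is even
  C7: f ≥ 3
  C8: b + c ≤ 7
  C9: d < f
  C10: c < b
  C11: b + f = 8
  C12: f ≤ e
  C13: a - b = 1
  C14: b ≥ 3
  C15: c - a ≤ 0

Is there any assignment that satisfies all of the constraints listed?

Take a = 5, b = 4, c = 2, d = 2, e = 4, f = 4. Then constraint 1: f - e = 0; constraint 2: a - d = 3; constraint 3: e + f = 8, and every other listed constraint is also met.

Satisfiable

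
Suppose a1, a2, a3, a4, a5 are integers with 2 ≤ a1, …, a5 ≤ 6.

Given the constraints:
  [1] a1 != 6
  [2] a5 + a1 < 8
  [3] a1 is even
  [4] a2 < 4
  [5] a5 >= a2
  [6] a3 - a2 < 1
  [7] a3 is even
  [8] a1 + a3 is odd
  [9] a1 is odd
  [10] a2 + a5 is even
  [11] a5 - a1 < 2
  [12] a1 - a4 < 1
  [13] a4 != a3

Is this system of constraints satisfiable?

Unsatisfiable

Constraint 3 makes a1 even and constraint 7 makes a3 even, so a1 + a3 must be even. Constraint 8 says a1 + a3 is odd — contradiction.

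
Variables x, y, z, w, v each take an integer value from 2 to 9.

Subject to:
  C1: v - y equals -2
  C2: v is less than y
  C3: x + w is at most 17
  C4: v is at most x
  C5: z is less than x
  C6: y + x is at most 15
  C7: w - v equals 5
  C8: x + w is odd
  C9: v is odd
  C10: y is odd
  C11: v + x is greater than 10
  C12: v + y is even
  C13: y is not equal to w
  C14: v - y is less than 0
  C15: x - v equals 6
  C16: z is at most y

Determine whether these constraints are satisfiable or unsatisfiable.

Satisfiable

Setting (x, y, z, w, v) = (9, 5, 3, 8, 3) satisfies everything: constraint 1: v - y = -2; constraint 3: x + w = 17; constraint 6: y + x = 14, and the others follow.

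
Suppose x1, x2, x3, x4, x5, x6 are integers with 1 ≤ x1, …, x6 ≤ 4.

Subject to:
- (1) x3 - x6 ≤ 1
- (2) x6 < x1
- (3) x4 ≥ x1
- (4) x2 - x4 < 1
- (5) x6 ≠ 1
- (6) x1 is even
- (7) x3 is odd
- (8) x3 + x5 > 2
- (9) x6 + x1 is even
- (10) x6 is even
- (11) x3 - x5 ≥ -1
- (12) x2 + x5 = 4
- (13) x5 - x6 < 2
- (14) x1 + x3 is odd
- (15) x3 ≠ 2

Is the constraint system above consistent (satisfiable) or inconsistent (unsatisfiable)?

Satisfiable

Take x1 = 4, x2 = 2, x3 = 1, x4 = 4, x5 = 2, x6 = 2. Then constraint 1: x3 - x6 = -1; constraint 4: x2 - x4 = -2; constraint 8: x3 + x5 = 3, and every other listed constraint is also met.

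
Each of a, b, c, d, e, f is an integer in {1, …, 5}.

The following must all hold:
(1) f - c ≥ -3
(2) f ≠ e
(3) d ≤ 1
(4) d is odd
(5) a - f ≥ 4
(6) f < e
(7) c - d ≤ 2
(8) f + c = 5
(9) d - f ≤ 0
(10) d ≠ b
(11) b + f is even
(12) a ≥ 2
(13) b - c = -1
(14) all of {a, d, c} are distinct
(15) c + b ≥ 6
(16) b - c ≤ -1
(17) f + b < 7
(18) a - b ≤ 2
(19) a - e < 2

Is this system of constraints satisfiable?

Constraints 5, 7, 9, 16, and 18 give f − d ≥ 0, d − c ≥ -2, c − b ≥ 1, b − a ≥ -2, a − f ≥ 4.
Adding all 5 inequalities: the left sides telescope to 0, and the right sides sum to 0 + (-2) + 1 + (-2) + 4 = 1. So 0 ≥ 1, which is false.

Unsatisfiable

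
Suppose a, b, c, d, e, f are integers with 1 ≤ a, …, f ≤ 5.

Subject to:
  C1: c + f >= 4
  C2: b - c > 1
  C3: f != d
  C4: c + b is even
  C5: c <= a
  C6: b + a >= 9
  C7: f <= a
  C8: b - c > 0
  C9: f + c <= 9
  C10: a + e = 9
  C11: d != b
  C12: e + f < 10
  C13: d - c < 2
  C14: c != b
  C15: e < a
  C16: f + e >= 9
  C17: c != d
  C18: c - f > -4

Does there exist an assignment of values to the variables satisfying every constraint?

The assignment a = 5, b = 4, c = 2, d = 1, e = 4, f = 5 works:
  constraint 1 holds since c + f = 7.
  constraint 2 holds since b - c = 2.
  constraint 6 holds since b + a = 9.
The rest check out directly.

Satisfiable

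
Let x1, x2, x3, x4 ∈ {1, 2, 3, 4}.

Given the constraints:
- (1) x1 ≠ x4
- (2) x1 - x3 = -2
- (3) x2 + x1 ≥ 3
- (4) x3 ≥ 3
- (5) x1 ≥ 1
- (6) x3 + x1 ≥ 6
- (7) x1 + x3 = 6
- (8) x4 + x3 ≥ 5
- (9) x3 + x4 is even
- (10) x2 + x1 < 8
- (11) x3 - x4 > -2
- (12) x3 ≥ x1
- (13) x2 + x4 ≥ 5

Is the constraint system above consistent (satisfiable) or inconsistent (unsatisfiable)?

Take x1 = 2, x2 = 4, x3 = 4, x4 = 4. Then constraint 2: x1 - x3 = -2; constraint 3: x2 + x1 = 6, and every other listed constraint is also met.

Satisfiable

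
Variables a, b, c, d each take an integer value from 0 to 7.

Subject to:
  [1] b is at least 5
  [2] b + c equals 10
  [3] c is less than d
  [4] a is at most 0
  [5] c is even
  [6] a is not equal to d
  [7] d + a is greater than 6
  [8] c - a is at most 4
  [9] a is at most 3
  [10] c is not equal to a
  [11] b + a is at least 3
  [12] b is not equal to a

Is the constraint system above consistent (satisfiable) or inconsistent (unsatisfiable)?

Satisfiable

Take a = 0, b = 6, c = 4, d = 7. Then constraint 2: b + c = 10; constraint 7: d + a = 7; constraint 8: c - a = 4, and every other listed constraint is also met.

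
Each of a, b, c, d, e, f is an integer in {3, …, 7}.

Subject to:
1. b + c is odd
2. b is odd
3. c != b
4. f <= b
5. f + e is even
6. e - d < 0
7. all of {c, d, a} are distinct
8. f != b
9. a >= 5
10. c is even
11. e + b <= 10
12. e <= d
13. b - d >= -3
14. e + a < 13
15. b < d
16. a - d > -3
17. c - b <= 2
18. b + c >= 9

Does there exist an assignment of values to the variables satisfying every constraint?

Satisfiable

The assignment a = 6, b = 5, c = 4, d = 7, e = 4, f = 4 works:
  constraint 6 holds since e - d = -3.
  constraint 11 holds since e + b = 9.
The rest check out directly.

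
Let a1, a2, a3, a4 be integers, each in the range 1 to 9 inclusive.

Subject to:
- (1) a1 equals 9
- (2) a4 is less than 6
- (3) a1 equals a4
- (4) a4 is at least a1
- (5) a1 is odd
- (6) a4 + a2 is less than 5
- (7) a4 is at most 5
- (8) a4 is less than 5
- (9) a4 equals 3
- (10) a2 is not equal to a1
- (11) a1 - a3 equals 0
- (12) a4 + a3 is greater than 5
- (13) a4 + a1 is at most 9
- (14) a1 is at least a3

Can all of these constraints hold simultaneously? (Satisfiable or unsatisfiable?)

Unsatisfiable

Constraint 1 fixes a1 = 9 and constraint 9 fixes a4 = 3, but constraint 3 requires a1 = a4. Since 9 ≠ 3, contradiction.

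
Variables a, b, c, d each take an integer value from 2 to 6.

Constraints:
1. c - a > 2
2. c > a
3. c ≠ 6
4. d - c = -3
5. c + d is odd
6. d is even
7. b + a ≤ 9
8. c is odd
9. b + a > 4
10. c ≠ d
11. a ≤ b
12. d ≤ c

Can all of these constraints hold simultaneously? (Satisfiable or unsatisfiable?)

Satisfiable

One satisfying assignment is a = 2, b = 5, c = 5, d = 2.
For the less obvious constraints — constraint 1: c - a = 3; constraint 4: d - c = -3; constraint 7: b + a = 7 — and the others hold by inspection.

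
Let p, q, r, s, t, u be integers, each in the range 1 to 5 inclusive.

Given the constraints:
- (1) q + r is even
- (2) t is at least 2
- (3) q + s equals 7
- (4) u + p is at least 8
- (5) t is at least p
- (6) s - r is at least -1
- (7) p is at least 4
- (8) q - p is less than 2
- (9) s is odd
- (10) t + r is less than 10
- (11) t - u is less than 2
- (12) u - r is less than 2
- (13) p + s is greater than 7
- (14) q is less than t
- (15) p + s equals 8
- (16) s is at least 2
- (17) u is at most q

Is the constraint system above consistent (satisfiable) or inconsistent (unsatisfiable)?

Satisfiable

One satisfying assignment is p = 5, q = 4, r = 4, s = 3, t = 5, u = 4.
For the less obvious constraints — constraint 3: q + s = 7; constraint 4: u + p = 9; constraint 6: s - r = -1 — and the others hold by inspection.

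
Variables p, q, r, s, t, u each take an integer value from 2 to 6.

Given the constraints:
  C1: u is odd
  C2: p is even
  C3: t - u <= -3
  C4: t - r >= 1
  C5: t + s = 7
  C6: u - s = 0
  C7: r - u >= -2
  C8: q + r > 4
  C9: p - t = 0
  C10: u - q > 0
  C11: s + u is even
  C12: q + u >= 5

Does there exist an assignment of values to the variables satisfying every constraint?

Constraints 3, 4, and 7 give u − t ≥ 3, t − r ≥ 1, r − u ≥ -2.
Adding all 3 inequalities: the left sides telescope to 0, and the right sides sum to 3 + 1 + (-2) = 2. So 0 ≥ 2, which is false.

Unsatisfiable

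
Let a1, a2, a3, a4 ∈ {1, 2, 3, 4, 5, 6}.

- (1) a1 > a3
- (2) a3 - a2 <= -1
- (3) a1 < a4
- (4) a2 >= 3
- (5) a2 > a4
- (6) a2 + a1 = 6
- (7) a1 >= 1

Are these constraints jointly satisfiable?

The assignment a1 = 2, a2 = 4, a3 = 1, a4 = 3 works:
  constraint 2 holds since a3 - a2 = -3.
  constraint 6 holds since a2 + a1 = 6.
The rest check out directly.

Satisfiable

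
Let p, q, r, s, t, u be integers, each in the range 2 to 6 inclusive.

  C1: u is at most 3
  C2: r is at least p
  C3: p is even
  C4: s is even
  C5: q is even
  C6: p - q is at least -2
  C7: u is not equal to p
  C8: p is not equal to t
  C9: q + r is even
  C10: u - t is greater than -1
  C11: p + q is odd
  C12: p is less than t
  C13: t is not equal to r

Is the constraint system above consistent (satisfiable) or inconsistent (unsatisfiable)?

Unsatisfiable

Constraint 3 makes p even and constraint 5 makes q even, so p + q must be even. Constraint 11 says p + q is odd — contradiction.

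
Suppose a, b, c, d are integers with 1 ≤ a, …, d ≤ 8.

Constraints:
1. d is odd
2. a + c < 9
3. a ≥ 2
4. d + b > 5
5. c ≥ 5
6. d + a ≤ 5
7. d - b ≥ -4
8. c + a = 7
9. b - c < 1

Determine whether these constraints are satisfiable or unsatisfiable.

Satisfiable

Setting (a, b, c, d) = (2, 5, 5, 1) satisfies everything: constraint 2: a + c = 7; constraint 4: d + b = 6, and the others follow.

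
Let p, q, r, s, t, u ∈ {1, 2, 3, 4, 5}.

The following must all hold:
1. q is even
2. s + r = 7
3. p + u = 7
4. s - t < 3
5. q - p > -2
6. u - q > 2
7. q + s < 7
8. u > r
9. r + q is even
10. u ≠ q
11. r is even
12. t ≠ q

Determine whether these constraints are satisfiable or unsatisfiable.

Satisfiable

Take p = 2, q = 2, r = 4, s = 3, t = 3, u = 5. Then constraint 2: s + r = 7; constraint 3: p + u = 7; constraint 4: s - t = 0, and every other listed constraint is also met.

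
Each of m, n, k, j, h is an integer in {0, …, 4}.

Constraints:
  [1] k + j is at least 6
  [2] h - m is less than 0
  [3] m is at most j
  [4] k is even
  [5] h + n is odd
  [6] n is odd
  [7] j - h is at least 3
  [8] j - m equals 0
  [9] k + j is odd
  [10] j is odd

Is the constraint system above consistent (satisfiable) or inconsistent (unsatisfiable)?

Take m = 3, n = 3, k = 4, j = 3, h = 0. Then constraint 1: k + j = 7; constraint 2: h - m = -3; constraint 7: j - h = 3, and every other listed constraint is also met.

Satisfiable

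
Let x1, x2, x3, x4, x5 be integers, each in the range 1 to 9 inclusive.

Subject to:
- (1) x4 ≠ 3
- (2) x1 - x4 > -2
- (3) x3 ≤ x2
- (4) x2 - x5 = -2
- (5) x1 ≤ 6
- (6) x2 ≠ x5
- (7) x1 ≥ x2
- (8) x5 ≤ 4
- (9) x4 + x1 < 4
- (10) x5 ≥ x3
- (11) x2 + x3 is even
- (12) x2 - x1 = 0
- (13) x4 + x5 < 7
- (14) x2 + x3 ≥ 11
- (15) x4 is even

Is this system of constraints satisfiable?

From constraints 5 and 7: x2 ≤ x1 ≤ 6. From constraints 8 and 10: x3 ≤ x5 ≤ 4. Hence x2 + x3 ≤ 10. But constraint 14 requires x2 + x3 ≥ 11, and 11 > 10. Contradiction.

Unsatisfiable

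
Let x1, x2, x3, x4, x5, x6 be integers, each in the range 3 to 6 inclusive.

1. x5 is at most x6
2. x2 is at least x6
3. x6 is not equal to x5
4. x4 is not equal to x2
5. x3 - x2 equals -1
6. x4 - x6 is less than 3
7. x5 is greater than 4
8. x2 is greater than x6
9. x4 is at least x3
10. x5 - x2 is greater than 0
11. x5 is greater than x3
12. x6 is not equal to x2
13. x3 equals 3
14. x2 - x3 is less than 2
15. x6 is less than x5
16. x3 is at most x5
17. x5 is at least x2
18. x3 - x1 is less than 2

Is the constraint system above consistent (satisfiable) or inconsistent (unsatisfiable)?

Constraints 1, 8, and 10 give x5 ≤ x6, x6 < x2, x2 < x5. Chaining: x5 ≤ x6 < x2 < x5, which forces x5 < x5 — impossible.

Unsatisfiable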